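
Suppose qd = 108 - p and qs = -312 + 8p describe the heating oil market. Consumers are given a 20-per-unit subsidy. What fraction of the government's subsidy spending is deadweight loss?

DWL / government spending = 10/89

Pre-subsidy: 108 - p = -312 + 8p gives p* = 140/3, q* = 184/3.
With the rebate, buyers effectively pay pb = ps − 20, where ps is the price sellers receive.
Demand in terms of ps becomes qd = 108 − 1(ps − 20) = 128 - ps. Setting this equal to supply: 128 - ps = -312 + 8ps, so ps = 440/9.
Buyers pay pb = 440/9 − 20 = 260/9; q' = -312 + 8·(440/9) = 712/9.
ΔCS = ½(184/3 + 712/9)(140/3 − 260/9) = 101120/81; ΔPS = ½(184/3 + 712/9)(440/9 − 140/3) = 12640/81.
Government spending = 20 × 712/9 = 14240/9.
DWL = ½ × 20 × (712/9 − 184/3) = 1600/9; fraction = (1600/9) / (14240/9) = 10/89.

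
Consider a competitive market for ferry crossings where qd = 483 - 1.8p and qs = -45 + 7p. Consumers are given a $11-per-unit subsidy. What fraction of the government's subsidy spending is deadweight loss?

DWL / government spending = 21/1042

Pre-subsidy: 483 - 1.8p = -45 + 7p gives p* = 60, q* = 375.
With the rebate, buyers effectively pay pb = ps − 11, where ps is the price sellers receive.
Demand in terms of ps becomes qd = 483 − 1.8(ps − 11) = 502.8 - 1.8ps. Setting this equal to supply: 502.8 - 1.8ps = -45 + 7ps, so ps = 62.25.
Buyers pay pb = 62.25 − 11 = 51.25; q' = -45 + 7·62.25 = 390.75.
ΔCS = ½(375 + 390.75)(60 − 51.25) = 3350.15625; ΔPS = ½(375 + 390.75)(62.25 − 60) = 861.46875.
Government spending = 11 × 390.75 = 4298.25.
DWL = ½ × 11 × (390.75 − 375) = 86.625; fraction = 86.625 / 4298.25 = 21/1042.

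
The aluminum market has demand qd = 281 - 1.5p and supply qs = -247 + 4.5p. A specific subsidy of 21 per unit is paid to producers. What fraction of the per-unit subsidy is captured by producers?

Pre-subsidy: 281 - 1.5p = -247 + 4.5p gives p* = 88, q* = 149.
With the subsidy, sellers receive ps = pb + 21 for each unit, where pb is the price buyers pay.
Supply in terms of pb becomes qs = -247 + 4.5(pb + 21) = -152.5 + 4.5pb. Setting this equal to demand: 281 - 1.5pb = -152.5 + 4.5pb, so pb = 72.25.
Sellers receive ps = 72.25 + 21 = 93.25; q' = 281 − 1.5·72.25 = 172.625.
Buyers' price falls by p* − pb = 88 − 72.25 = 15.75; sellers' price rises by ps − p* = 93.25 − 88 = 5.25.
So producers capture 5.25/21 = 0.25 of each unit of subsidy.

Producer share = 0.25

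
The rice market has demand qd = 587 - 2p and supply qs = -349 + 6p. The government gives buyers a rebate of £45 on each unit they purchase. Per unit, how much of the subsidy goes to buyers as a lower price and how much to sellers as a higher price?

Pre-subsidy: 587 - 2p = -349 + 6p gives p* = 117, q* = 353.
With the rebate, buyers effectively pay pb = ps − 45, where ps is the price sellers receive.
Demand in terms of ps becomes qd = 587 − 2(ps − 45) = 677 - 2ps. Setting this equal to supply: 677 - 2ps = -349 + 6ps, so ps = 128.25.
Buyers pay pb = 128.25 − 45 = 83.25; q' = -349 + 6·128.25 = 420.5.
Buyers' price falls by p* − pb = 117 − 83.25 = 33.75; sellers' price rises by ps − p* = 128.25 − 117 = 11.25.

Buyers gain £33.75 per unit; sellers gain £11.25 per unit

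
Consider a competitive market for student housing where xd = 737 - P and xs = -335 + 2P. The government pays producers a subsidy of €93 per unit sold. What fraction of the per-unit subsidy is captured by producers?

Pre-subsidy: 737 - P = -335 + 2P gives P* = 1072/3, x* = 1139/3.
With the subsidy, sellers receive Ps = Pb + 93 for each unit, where Pb is the price buyers pay.
Supply in terms of Pb becomes xs = -335 + 2(Pb + 93) = -149 + 2Pb. Setting this equal to demand: 737 - Pb = -149 + 2Pb, so Pb = 886/3.
Sellers receive Ps = 886/3 + 93 = 1165/3; x' = 737 − 1·(886/3) = 1325/3.
Buyers' price falls by P* − Pb = 1072/3 − 886/3 = 62; sellers' price rises by Ps − P* = 1165/3 − 1072/3 = 31.
So producers capture 31/93 = 1/3 of each unit of subsidy.

Producer share = 1/3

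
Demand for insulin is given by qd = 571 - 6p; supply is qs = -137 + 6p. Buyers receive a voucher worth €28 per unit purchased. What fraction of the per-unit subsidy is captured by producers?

Producer share = 0.5

Pre-subsidy: 571 - 6p = -137 + 6p gives p* = 59, q* = 217.
With the rebate, buyers effectively pay pb = ps − 28, where ps is the price sellers receive.
Demand in terms of ps becomes qd = 571 − 6(ps − 28) = 739 - 6ps. Setting this equal to supply: 739 - 6ps = -137 + 6ps, so ps = 73.
Buyers pay pb = 73 − 28 = 45; q' = -137 + 6·73 = 301.
Buyers' price falls by p* − pb = 59 − 45 = 14; sellers' price rises by ps − p* = 73 − 59 = 14.
So producers capture 14/28 = 0.5 of each unit of subsidy.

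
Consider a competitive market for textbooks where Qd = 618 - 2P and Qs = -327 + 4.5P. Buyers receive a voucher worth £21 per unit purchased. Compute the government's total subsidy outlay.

Government cost = 97272/13

Pre-subsidy: 618 - 2P = -327 + 4.5P gives P* = 1890/13, Q* = 4254/13.
With the rebate, buyers effectively pay Pb = Ps − 21, where Ps is the price sellers receive.
Demand in terms of Ps becomes Qd = 618 − 2(Ps − 21) = 660 - 2Ps. Setting this equal to supply: 660 - 2Ps = -327 + 4.5Ps, so Ps = 1974/13.
Buyers pay Pb = 1974/13 − 21 = 1701/13; Q' = -327 + 4.5·(1974/13) = 4632/13.
Government outlay = subsidy × quantity = 21 × 4632/13 = 97272/13.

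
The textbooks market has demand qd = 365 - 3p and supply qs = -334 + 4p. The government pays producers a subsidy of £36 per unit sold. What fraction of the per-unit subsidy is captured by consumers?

Consumer share = 4/7

Pre-subsidy: 365 - 3p = -334 + 4p gives p* = 699/7, q* = 458/7.
With the subsidy, sellers receive ps = pb + 36 for each unit, where pb is the price buyers pay.
Supply in terms of pb becomes qs = -334 + 4(pb + 36) = -190 + 4pb. Setting this equal to demand: 365 - 3pb = -190 + 4pb, so pb = 555/7.
Sellers receive ps = 555/7 + 36 = 807/7; q' = 365 − 3·(555/7) = 890/7.
Buyers' price falls by p* − pb = 699/7 − 555/7 = 144/7; sellers' price rises by ps − p* = 807/7 − 699/7 = 108/7.
So consumers capture (144/7)/36 = 4/7 of each unit of subsidy.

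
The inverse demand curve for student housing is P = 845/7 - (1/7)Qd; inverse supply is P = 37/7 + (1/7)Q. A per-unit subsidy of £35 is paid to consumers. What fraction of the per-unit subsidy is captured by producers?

Pre-subsidy: 845/7 - (1/7)Q = 37/7 + (1/7)Q gives Q* = 404 and P* = 63.
With the rebate, buyers effectively pay Pb = Ps − 35, where Ps is the price sellers receive.
On the curves, Pb = 845/7 - (1/7)Q and Ps = 37/7 + (1/7)Q; the wedge Ps − Pb = 35 gives 37/7 + (1/7)Q − (845/7 - (1/7)Q) = 35, so Q' = 526.5.
Then Pb = 845/7 − (1/7)·526.5 = 45.5 and Ps = 37/7 + (1/7)·526.5 = 80.5.
Buyers' price falls by P* − Pb = 63 − 45.5 = 17.5; sellers' price rises by Ps − P* = 80.5 − 63 = 17.5.
So producers capture 17.5/35 = 0.5 of each unit of subsidy.

Producer share = 0.5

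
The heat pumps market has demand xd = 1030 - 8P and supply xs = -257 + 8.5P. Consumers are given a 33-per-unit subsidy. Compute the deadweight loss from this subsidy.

Pre-subsidy: 1030 - 8P = -257 + 8.5P gives P* = 78, x* = 406.
With the rebate, buyers effectively pay Pb = Ps − 33, where Ps is the price sellers receive.
Demand in terms of Ps becomes xd = 1030 − 8(Ps − 33) = 1294 - 8Ps. Setting this equal to supply: 1294 - 8Ps = -257 + 8.5Ps, so Ps = 94.
Buyers pay Pb = 94 − 33 = 61; x' = -257 + 8.5·94 = 542.
The subsidy expands output by 542 − 406 = 136 past the efficient level; on those units the gap between marginal cost and willingness to pay runs from 0 up to 33.
DWL = ½ × 33 × 136 = 2244.

Deadweight loss = 2244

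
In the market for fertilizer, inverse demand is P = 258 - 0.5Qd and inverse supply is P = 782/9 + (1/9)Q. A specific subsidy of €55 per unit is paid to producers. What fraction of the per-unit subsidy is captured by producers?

Producer share = 2/11

Pre-subsidy: 258 - 0.5Q = 782/9 + (1/9)Q gives Q* = 280 and P* = 118.
With the subsidy, sellers receive Ps = Pb + 55 for each unit, where Pb is the price buyers pay.
On the curves, Pb = 258 - 0.5Q and Ps = 782/9 + (1/9)Q; the wedge Ps − Pb = 55 gives 782/9 + (1/9)Q − (258 - 0.5Q) = 55, so Q' = 370.
Then Pb = 258 − 0.5·370 = 73 and Ps = 782/9 + (1/9)·370 = 128.
Buyers' price falls by P* − Pb = 118 − 73 = 45; sellers' price rises by Ps − P* = 128 − 118 = 10.
So producers capture 10/55 = 2/11 of each unit of subsidy.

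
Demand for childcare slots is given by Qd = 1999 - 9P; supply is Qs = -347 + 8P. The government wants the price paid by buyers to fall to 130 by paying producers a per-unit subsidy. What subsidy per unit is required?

Required subsidy s = 17 per unit

At a buyer price of 130, quantity demanded is 1999 − 9·130 = 829.
Sellers supply 829 only when they receive Ps with -347 + 8·Ps = 829, i.e. Ps = 147.
s = Ps − Pb = 147 − 130 = 17.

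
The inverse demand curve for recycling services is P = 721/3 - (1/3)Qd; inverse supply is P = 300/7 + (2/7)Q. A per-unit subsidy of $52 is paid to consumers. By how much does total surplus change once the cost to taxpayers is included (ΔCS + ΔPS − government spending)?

Pre-subsidy: 721/3 - (1/3)Q = 300/7 + (2/7)Q gives Q* = 319 and P* = 134.
With the rebate, buyers effectively pay Pb = Ps − 52, where Ps is the price sellers receive.
On the curves, Pb = 721/3 - (1/3)Q and Ps = 300/7 + (2/7)Q; the wedge Ps − Pb = 52 gives 300/7 + (2/7)Q − (721/3 - (1/3)Q) = 52, so Q' = 403.
Then Pb = 721/3 − (1/3)·403 = 106 and Ps = 300/7 + (2/7)·403 = 158.
ΔCS = ½(319 + 403)(134 − 106) = 10108; ΔPS = ½(319 + 403)(158 − 134) = 8664.
Government spending = 52 × 403 = 20956.
Net change = 10108 + 8664 − 20956 = -2184. The loss equals the DWL triangle ½·52·84.

Net change in total surplus = -$2184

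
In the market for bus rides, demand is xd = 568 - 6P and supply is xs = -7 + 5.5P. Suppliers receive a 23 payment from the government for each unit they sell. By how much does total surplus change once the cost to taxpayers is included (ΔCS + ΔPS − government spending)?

Pre-subsidy: 568 - 6P = -7 + 5.5P gives P* = 50, x* = 268.
With the subsidy, sellers receive Ps = Pb + 23 for each unit, where Pb is the price buyers pay.
Supply in terms of Pb becomes xs = -7 + 5.5(Pb + 23) = 119.5 + 5.5Pb. Setting this equal to demand: 568 - 6Pb = 119.5 + 5.5Pb, so Pb = 39.
Sellers receive Ps = 39 + 23 = 62; x' = 568 − 6·39 = 334.
ΔCS = ½(268 + 334)(50 − 39) = 3311; ΔPS = ½(268 + 334)(62 − 50) = 3612.
Government spending = 23 × 334 = 7682.
Net change = 3311 + 3612 − 7682 = -759. The loss equals the DWL triangle ½·23·66.

Net change in total surplus = -759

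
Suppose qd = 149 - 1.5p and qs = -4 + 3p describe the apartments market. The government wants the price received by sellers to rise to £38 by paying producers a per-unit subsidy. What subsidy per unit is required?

At a seller price of 38, quantity supplied is -4 + 3·38 = 110.
Buyers absorb 110 only when they pay pb with 149 − 1.5·pb = 110, i.e. pb = 26.
s = ps − pb = 38 − 26 = 12.

Required subsidy s = £12 per unit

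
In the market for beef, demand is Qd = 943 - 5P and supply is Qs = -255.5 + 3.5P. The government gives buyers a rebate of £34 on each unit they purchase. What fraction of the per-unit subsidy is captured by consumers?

Consumer share = 7/17

Pre-subsidy: 943 - 5P = -255.5 + 3.5P gives P* = 141, Q* = 238.
With the rebate, buyers effectively pay Pb = Ps − 34, where Ps is the price sellers receive.
Demand in terms of Ps becomes Qd = 943 − 5(Ps − 34) = 1113 - 5Ps. Setting this equal to supply: 1113 - 5Ps = -255.5 + 3.5Ps, so Ps = 161.
Buyers pay Pb = 161 − 34 = 127; Q' = -255.5 + 3.5·161 = 308.
Buyers' price falls by P* − Pb = 141 − 127 = 14; sellers' price rises by Ps − P* = 161 − 141 = 20.
So consumers capture 14/34 = 7/17 of each unit of subsidy.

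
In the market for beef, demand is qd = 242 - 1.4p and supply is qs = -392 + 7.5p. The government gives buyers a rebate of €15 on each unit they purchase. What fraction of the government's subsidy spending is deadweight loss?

Pre-subsidy: 242 - 1.4p = -392 + 7.5p gives p* = 6340/89, q* = 12662/89.
With the rebate, buyers effectively pay pb = ps − 15, where ps is the price sellers receive.
Demand in terms of ps becomes qd = 242 − 1.4(ps − 15) = 263 - 1.4ps. Setting this equal to supply: 263 - 1.4ps = -392 + 7.5ps, so ps = 6550/89.
Buyers pay pb = 6550/89 − 15 = 5215/89; q' = -392 + 7.5·(6550/89) = 14237/89.
ΔCS = ½(12662/89 + 14237/89)(6340/89 − 5215/89) = 30261375/15842; ΔPS = ½(12662/89 + 14237/89)(6550/89 − 6340/89) = 2824395/7921.
Government spending = 15 × 14237/89 = 213555/89.
DWL = ½ × 15 × (14237/89 − 12662/89) = 23625/178; fraction = (23625/178) / (213555/89) = 1575/28474.

DWL / government spending = 1575/28474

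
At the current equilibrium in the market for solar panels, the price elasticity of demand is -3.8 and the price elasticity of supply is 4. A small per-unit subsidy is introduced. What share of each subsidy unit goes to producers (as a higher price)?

For a small subsidy around the equilibrium, the benefit split depends on the relative slopes, which at a point are proportional to the elasticities.
Buyer share = εs/(εs + |εd|) = 4/(4 + 3.8) = 20/39; seller share = |εd|/(εs + |εd|) = 19/39.
So producers capture 19/39 of the subsidy.

Producer share = 19/39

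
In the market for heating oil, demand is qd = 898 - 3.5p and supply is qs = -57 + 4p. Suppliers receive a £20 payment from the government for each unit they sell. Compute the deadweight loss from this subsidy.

Deadweight loss = 1120/3

Pre-subsidy: 898 - 3.5p = -57 + 4p gives p* = 382/3, q* = 1357/3.
With the subsidy, sellers receive ps = pb + 20 for each unit, where pb is the price buyers pay.
Supply in terms of pb becomes qs = -57 + 4(pb + 20) = 23 + 4pb. Setting this equal to demand: 898 - 3.5pb = 23 + 4pb, so pb = 350/3.
Sellers receive ps = 350/3 + 20 = 410/3; q' = 898 − 3.5·(350/3) = 1469/3.
The subsidy expands output by 1469/3 − 1357/3 = 112/3 past the efficient level; on those units the gap between marginal cost and willingness to pay runs from 0 up to 20.
DWL = ½ × 20 × 112/3 = 1120/3.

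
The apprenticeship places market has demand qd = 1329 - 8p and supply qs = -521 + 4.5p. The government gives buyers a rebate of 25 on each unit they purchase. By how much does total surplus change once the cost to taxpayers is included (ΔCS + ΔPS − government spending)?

Net change in total surplus = -900

Pre-subsidy: 1329 - 8p = -521 + 4.5p gives p* = 148, q* = 145.
With the rebate, buyers effectively pay pb = ps − 25, where ps is the price sellers receive.
Demand in terms of ps becomes qd = 1329 − 8(ps − 25) = 1529 - 8ps. Setting this equal to supply: 1529 - 8ps = -521 + 4.5ps, so ps = 164.
Buyers pay pb = 164 − 25 = 139; q' = -521 + 4.5·164 = 217.
ΔCS = ½(145 + 217)(148 − 139) = 1629; ΔPS = ½(145 + 217)(164 − 148) = 2896.
Government spending = 25 × 217 = 5425.
Net change = 1629 + 2896 − 5425 = -900. The loss equals the DWL triangle ½·25·72.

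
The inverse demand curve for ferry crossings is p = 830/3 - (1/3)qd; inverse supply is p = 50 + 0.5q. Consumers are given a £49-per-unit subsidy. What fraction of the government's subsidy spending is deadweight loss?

DWL / government spending = 147/1654

Pre-subsidy: 830/3 - (1/3)q = 50 + 0.5q gives q* = 272 and p* = 186.
With the rebate, buyers effectively pay pb = ps − 49, where ps is the price sellers receive.
On the curves, pb = 830/3 - (1/3)q and ps = 50 + 0.5q; the wedge ps − pb = 49 gives 50 + 0.5q − (830/3 - (1/3)q) = 49, so q' = 330.8.
Then pb = 830/3 − (1/3)·330.8 = 166.4 and ps = 50 + 0.5·330.8 = 215.4.
ΔCS = ½(272 + 330.8)(186 − 166.4) = 5907.44; ΔPS = ½(272 + 330.8)(215.4 − 186) = 8861.16.
Government spending = 49 × 330.8 = 16209.2.
DWL = ½ × 49 × (330.8 − 272) = 1440.6; fraction = 1440.6 / 16209.2 = 147/1654.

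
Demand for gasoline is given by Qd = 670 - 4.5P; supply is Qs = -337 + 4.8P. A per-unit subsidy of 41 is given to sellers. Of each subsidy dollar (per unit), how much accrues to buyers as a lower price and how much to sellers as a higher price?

Pre-subsidy: 670 - 4.5P = -337 + 4.8P gives P* = 10070/93, Q* = 5665/31.
With the subsidy, sellers receive Ps = Pb + 41 for each unit, where Pb is the price buyers pay.
Supply in terms of Pb becomes Qs = -337 + 4.8(Pb + 41) = -140.2 + 4.8Pb. Setting this equal to demand: 670 - 4.5Pb = -140.2 + 4.8Pb, so Pb = 8102/93.
Sellers receive Ps = 8102/93 + 41 = 11915/93; Q' = 670 − 4.5·(8102/93) = 8617/31.
Buyers' price falls by P* − Pb = 10070/93 − 8102/93 = 656/31; sellers' price rises by Ps − P* = 11915/93 − 10070/93 = 615/31.

Buyers gain 656/31 per unit; sellers gain 615/31 per unit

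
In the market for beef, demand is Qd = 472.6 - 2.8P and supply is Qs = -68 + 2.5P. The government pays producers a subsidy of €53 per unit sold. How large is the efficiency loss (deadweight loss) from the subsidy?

Pre-subsidy: 472.6 - 2.8P = -68 + 2.5P gives P* = 102, Q* = 187.
With the subsidy, sellers receive Ps = Pb + 53 for each unit, where Pb is the price buyers pay.
Supply in terms of Pb becomes Qs = -68 + 2.5(Pb + 53) = 64.5 + 2.5Pb. Setting this equal to demand: 472.6 - 2.8Pb = 64.5 + 2.5Pb, so Pb = 77.
Sellers receive Ps = 77 + 53 = 130; Q' = 472.6 − 2.8·77 = 257.
The subsidy expands output by 257 − 187 = 70 past the efficient level; on those units the gap between marginal cost and willingness to pay runs from 0 up to 53.
DWL = ½ × 53 × 70 = 1855.

Deadweight loss = €1855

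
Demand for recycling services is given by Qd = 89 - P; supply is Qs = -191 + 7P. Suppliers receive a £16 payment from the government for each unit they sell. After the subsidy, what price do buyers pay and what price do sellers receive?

Pre-subsidy: 89 - P = -191 + 7P gives P* = 35, Q* = 54.
With the subsidy, sellers receive Ps = Pb + 16 for each unit, where Pb is the price buyers pay.
Supply in terms of Pb becomes Qs = -191 + 7(Pb + 16) = -79 + 7Pb. Setting this equal to demand: 89 - Pb = -79 + 7Pb, so Pb = 21.
Sellers receive Ps = 21 + 16 = 37; Q' = 89 − 1·21 = 68.

Buyers pay £21; sellers receive £37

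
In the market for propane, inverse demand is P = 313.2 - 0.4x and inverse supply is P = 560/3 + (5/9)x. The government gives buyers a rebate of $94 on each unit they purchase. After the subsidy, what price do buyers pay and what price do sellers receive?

Pre-subsidy: 313.2 - 0.4x = 560/3 + (5/9)x gives x* = 5694/43 and P* = 11190/43.
With the rebate, buyers effectively pay Pb = Ps − 94, where Ps is the price sellers receive.
On the curves, Pb = 313.2 - 0.4x and Ps = 560/3 + (5/9)x; the wedge Ps − Pb = 94 gives 560/3 + (5/9)x − (313.2 - 0.4x) = 94, so x' = 9924/43.
Then Pb = 313.2 − 0.4·(9924/43) = 9498/43 and Ps = 560/3 + (5/9)·(9924/43) = 13540/43.

Buyers pay 9498/43; sellers receive 13540/43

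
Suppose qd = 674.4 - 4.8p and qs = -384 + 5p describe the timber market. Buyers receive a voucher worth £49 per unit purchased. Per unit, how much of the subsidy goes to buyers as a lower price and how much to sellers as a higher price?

Buyers gain £25 per unit; sellers gain £24 per unit

Pre-subsidy: 674.4 - 4.8p = -384 + 5p gives p* = 108, q* = 156.
With the rebate, buyers effectively pay pb = ps − 49, where ps is the price sellers receive.
Demand in terms of ps becomes qd = 674.4 − 4.8(ps − 49) = 909.6 - 4.8ps. Setting this equal to supply: 909.6 - 4.8ps = -384 + 5ps, so ps = 132.
Buyers pay pb = 132 − 49 = 83; q' = -384 + 5·132 = 276.
Buyers' price falls by p* − pb = 108 − 83 = 25; sellers' price rises by ps − p* = 132 − 108 = 24.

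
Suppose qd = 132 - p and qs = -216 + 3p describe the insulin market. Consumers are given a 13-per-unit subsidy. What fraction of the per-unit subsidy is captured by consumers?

Pre-subsidy: 132 - p = -216 + 3p gives p* = 87, q* = 45.
With the rebate, buyers effectively pay pb = ps − 13, where ps is the price sellers receive.
Demand in terms of ps becomes qd = 132 − 1(ps − 13) = 145 - ps. Setting this equal to supply: 145 - ps = -216 + 3ps, so ps = 90.25.
Buyers pay pb = 90.25 − 13 = 77.25; q' = -216 + 3·90.25 = 54.75.
Buyers' price falls by p* − pb = 87 − 77.25 = 9.75; sellers' price rises by ps − p* = 90.25 − 87 = 3.25.
So consumers capture 9.75/13 = 0.75 of each unit of subsidy.

Consumer share = 0.75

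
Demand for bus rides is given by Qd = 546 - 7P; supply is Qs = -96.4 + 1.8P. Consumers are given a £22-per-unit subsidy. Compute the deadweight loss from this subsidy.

Deadweight loss = £346.5

Pre-subsidy: 546 - 7P = -96.4 + 1.8P gives P* = 73, Q* = 35.
With the rebate, buyers effectively pay Pb = Ps − 22, where Ps is the price sellers receive.
Demand in terms of Ps becomes Qd = 546 − 7(Ps − 22) = 700 - 7Ps. Setting this equal to supply: 700 - 7Ps = -96.4 + 1.8Ps, so Ps = 90.5.
Buyers pay Pb = 90.5 − 22 = 68.5; Q' = -96.4 + 1.8·90.5 = 66.5.
The subsidy expands output by 66.5 − 35 = 31.5 past the efficient level; on those units the gap between marginal cost and willingness to pay runs from 0 up to 22.
DWL = ½ × 22 × 31.5 = 346.5.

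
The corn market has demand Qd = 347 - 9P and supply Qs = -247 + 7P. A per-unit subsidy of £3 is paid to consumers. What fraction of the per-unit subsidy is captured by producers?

Producer share = 0.5625

Pre-subsidy: 347 - 9P = -247 + 7P gives P* = 37.125, Q* = 12.875.
With the rebate, buyers effectively pay Pb = Ps − 3, where Ps is the price sellers receive.
Demand in terms of Ps becomes Qd = 347 − 9(Ps − 3) = 374 - 9Ps. Setting this equal to supply: 374 - 9Ps = -247 + 7Ps, so Ps = 38.8125.
Buyers pay Pb = 38.8125 − 3 = 35.8125; Q' = -247 + 7·38.8125 = 24.6875.
Buyers' price falls by P* − Pb = 37.125 − 35.8125 = 1.3125; sellers' price rises by Ps − P* = 38.8125 − 37.125 = 1.6875.
So producers capture 1.6875/3 = 0.5625 of each unit of subsidy.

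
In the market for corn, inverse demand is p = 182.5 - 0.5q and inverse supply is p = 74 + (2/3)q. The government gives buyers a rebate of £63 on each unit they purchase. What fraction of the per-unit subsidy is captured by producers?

Pre-subsidy: 182.5 - 0.5q = 74 + (2/3)q gives q* = 93 and p* = 136.
With the rebate, buyers effectively pay pb = ps − 63, where ps is the price sellers receive.
On the curves, pb = 182.5 - 0.5q and ps = 74 + (2/3)q; the wedge ps − pb = 63 gives 74 + (2/3)q − (182.5 - 0.5q) = 63, so q' = 147.
Then pb = 182.5 − 0.5·147 = 109 and ps = 74 + (2/3)·147 = 172.
Buyers' price falls by p* − pb = 136 − 109 = 27; sellers' price rises by ps − p* = 172 − 136 = 36.
So producers capture 36/63 = 4/7 of each unit of subsidy.

Producer share = 4/7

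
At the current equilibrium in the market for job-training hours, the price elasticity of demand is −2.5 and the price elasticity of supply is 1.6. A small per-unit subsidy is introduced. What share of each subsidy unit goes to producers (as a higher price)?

For a small subsidy around the equilibrium, the benefit split depends on the relative slopes, which at a point are proportional to the elasticities.
Buyer share = εs/(εs + |εd|) = 1.6/(1.6 + 2.5) = 16/41; seller share = |εd|/(εs + |εd|) = 25/41.
So producers capture 25/41 of the subsidy.

Producer share = 25/41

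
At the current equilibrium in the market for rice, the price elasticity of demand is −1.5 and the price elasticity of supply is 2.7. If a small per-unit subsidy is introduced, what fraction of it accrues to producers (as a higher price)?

For a small subsidy around the equilibrium, the benefit split depends on the relative slopes, which at a point are proportional to the elasticities.
Buyer share = εs/(εs + |εd|) = 2.7/(2.7 + 1.5) = 9/14; seller share = |εd|/(εs + |εd|) = 5/14.
So producers capture 5/14 of the subsidy.

Producer share = 5/14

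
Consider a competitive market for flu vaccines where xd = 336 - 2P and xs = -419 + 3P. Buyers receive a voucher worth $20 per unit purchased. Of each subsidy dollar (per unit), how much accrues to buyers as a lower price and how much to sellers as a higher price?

Buyers gain $12 per unit; sellers gain $8 per unit

Pre-subsidy: 336 - 2P = -419 + 3P gives P* = 151, x* = 34.
With the rebate, buyers effectively pay Pb = Ps − 20, where Ps is the price sellers receive.
Demand in terms of Ps becomes xd = 336 − 2(Ps − 20) = 376 - 2Ps. Setting this equal to supply: 376 - 2Ps = -419 + 3Ps, so Ps = 159.
Buyers pay Pb = 159 − 20 = 139; x' = -419 + 3·159 = 58.
Buyers' price falls by P* − Pb = 151 − 139 = 12; sellers' price rises by Ps − P* = 159 − 151 = 8.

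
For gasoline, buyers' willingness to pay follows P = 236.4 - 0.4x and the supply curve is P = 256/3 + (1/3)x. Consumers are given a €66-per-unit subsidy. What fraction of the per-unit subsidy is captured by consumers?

Consumer share = 6/11

Pre-subsidy: 236.4 - 0.4x = 256/3 + (1/3)x gives x* = 206 and P* = 154.
With the rebate, buyers effectively pay Pb = Ps − 66, where Ps is the price sellers receive.
On the curves, Pb = 236.4 - 0.4x and Ps = 256/3 + (1/3)x; the wedge Ps − Pb = 66 gives 256/3 + (1/3)x − (236.4 - 0.4x) = 66, so x' = 296.
Then Pb = 236.4 − 0.4·296 = 118 and Ps = 256/3 + (1/3)·296 = 184.
Buyers' price falls by P* − Pb = 154 − 118 = 36; sellers' price rises by Ps − P* = 184 − 154 = 30.
So consumers capture 36/66 = 6/11 of each unit of subsidy.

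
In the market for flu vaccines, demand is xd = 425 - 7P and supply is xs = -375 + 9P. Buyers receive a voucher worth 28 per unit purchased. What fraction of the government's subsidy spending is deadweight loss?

Pre-subsidy: 425 - 7P = -375 + 9P gives P* = 50, x* = 75.
With the rebate, buyers effectively pay Pb = Ps − 28, where Ps is the price sellers receive.
Demand in terms of Ps becomes xd = 425 − 7(Ps − 28) = 621 - 7Ps. Setting this equal to supply: 621 - 7Ps = -375 + 9Ps, so Ps = 62.25.
Buyers pay Pb = 62.25 − 28 = 34.25; x' = -375 + 9·62.25 = 185.25.
ΔCS = ½(75 + 185.25)(50 − 34.25) = 2049.46875; ΔPS = ½(75 + 185.25)(62.25 − 50) = 1594.03125.
Government spending = 28 × 185.25 = 5187.
DWL = ½ × 28 × (185.25 − 75) = 1543.5; fraction = 1543.5 / 5187 = 147/494.

DWL / government spending = 147/494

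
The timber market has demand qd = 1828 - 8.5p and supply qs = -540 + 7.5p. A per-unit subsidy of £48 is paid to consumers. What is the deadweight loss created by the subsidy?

Deadweight loss = £4590

Pre-subsidy: 1828 - 8.5p = -540 + 7.5p gives p* = 148, q* = 570.
With the rebate, buyers effectively pay pb = ps − 48, where ps is the price sellers receive.
Demand in terms of ps becomes qd = 1828 − 8.5(ps − 48) = 2236 - 8.5ps. Setting this equal to supply: 2236 - 8.5ps = -540 + 7.5ps, so ps = 173.5.
Buyers pay pb = 173.5 − 48 = 125.5; q' = -540 + 7.5·173.5 = 761.25.
The subsidy expands output by 761.25 − 570 = 191.25 past the efficient level; on those units the gap between marginal cost and willingness to pay runs from 0 up to 48.
DWL = ½ × 48 × 191.25 = 4590.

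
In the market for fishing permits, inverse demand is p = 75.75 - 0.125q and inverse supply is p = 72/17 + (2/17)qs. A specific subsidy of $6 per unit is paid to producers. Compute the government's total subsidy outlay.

Government cost = 21084/11

Pre-subsidy: 75.75 - 0.125q = 72/17 + (2/17)q gives q* = 3242/11 and p* = 428/11.
With the subsidy, sellers receive ps = pb + 6 for each unit, where pb is the price buyers pay.
On the curves, pb = 75.75 - 0.125q and ps = 72/17 + (2/17)q; the wedge ps − pb = 6 gives 72/17 + (2/17)q − (75.75 - 0.125q) = 6, so q' = 3514/11.
Then pb = 75.75 − 0.125·(3514/11) = 394/11 and ps = 72/17 + (2/17)·(3514/11) = 460/11.
Government outlay = subsidy × quantity = 6 × 3514/11 = 21084/11.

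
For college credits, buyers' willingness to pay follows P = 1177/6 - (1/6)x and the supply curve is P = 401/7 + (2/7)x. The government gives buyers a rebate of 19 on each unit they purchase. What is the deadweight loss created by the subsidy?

Pre-subsidy: 1177/6 - (1/6)x = 401/7 + (2/7)x gives x* = 307 and P* = 145.
With the rebate, buyers effectively pay Pb = Ps − 19, where Ps is the price sellers receive.
On the curves, Pb = 1177/6 - (1/6)x and Ps = 401/7 + (2/7)x; the wedge Ps − Pb = 19 gives 401/7 + (2/7)x − (1177/6 - (1/6)x) = 19, so x' = 349.
Then Pb = 1177/6 − (1/6)·349 = 138 and Ps = 401/7 + (2/7)·349 = 157.
The subsidy expands output by 349 − 307 = 42 past the efficient level; on those units the gap between marginal cost and willingness to pay runs from 0 up to 19.
DWL = ½ × 19 × 42 = 399.

Deadweight loss = 399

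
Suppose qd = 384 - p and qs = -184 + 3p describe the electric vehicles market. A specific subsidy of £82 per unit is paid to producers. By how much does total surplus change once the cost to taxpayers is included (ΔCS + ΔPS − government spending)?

Pre-subsidy: 384 - p = -184 + 3p gives p* = 142, q* = 242.
With the subsidy, sellers receive ps = pb + 82 for each unit, where pb is the price buyers pay.
Supply in terms of pb becomes qs = -184 + 3(pb + 82) = 62 + 3pb. Setting this equal to demand: 384 - pb = 62 + 3pb, so pb = 80.5.
Sellers receive ps = 80.5 + 82 = 162.5; q' = 384 − 1·80.5 = 303.5.
ΔCS = ½(242 + 303.5)(142 − 80.5) = 16774.125; ΔPS = ½(242 + 303.5)(162.5 − 142) = 5591.375.
Government spending = 82 × 303.5 = 24887.
Net change = 16774.125 + 5591.375 − 24887 = -2521.5. The loss equals the DWL triangle ½·82·61.5.

Net change in total surplus = -£2521.5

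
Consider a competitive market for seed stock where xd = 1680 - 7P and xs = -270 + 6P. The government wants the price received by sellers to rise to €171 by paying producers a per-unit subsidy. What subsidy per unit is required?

Required subsidy s = €39 per unit

At a seller price of 171, quantity supplied is -270 + 6·171 = 756.
Buyers absorb 756 only when they pay Pb with 1680 − 7·Pb = 756, i.e. Pb = 132.
s = Ps − Pb = 171 − 132 = 39.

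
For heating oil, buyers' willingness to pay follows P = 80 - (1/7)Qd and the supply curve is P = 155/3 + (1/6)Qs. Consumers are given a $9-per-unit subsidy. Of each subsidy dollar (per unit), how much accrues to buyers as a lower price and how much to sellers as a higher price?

Pre-subsidy: 80 - (1/7)Q = 155/3 + (1/6)Q gives Q* = 1190/13 and P* = 870/13.
With the rebate, buyers effectively pay Pb = Ps − 9, where Ps is the price sellers receive.
On the curves, Pb = 80 - (1/7)Q and Ps = 155/3 + (1/6)Q; the wedge Ps − Pb = 9 gives 155/3 + (1/6)Q − (80 - (1/7)Q) = 9, so Q' = 1568/13.
Then Pb = 80 − (1/7)·(1568/13) = 816/13 and Ps = 155/3 + (1/6)·(1568/13) = 933/13.
Buyers' price falls by P* − Pb = 870/13 − 816/13 = 54/13; sellers' price rises by Ps − P* = 933/13 − 870/13 = 63/13.

Buyers gain 54/13 per unit; sellers gain 63/13 per unit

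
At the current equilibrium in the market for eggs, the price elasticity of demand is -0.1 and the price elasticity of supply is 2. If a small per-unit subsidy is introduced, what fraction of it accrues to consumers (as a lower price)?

For a small subsidy around the equilibrium, the benefit split depends on the relative slopes, which at a point are proportional to the elasticities.
Buyer share = εs/(εs + |εd|) = 2/(2 + 0.1) = 20/21; seller share = |εd|/(εs + |εd|) = 1/21.

Consumer share = 20/21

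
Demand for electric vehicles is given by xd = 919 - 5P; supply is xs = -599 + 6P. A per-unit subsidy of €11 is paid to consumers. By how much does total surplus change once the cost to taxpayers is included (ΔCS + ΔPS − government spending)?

Net change in total surplus = -€165

Pre-subsidy: 919 - 5P = -599 + 6P gives P* = 138, x* = 229.
With the rebate, buyers effectively pay Pb = Ps − 11, where Ps is the price sellers receive.
Demand in terms of Ps becomes xd = 919 − 5(Ps − 11) = 974 - 5Ps. Setting this equal to supply: 974 - 5Ps = -599 + 6Ps, so Ps = 143.
Buyers pay Pb = 143 − 11 = 132; x' = -599 + 6·143 = 259.
ΔCS = ½(229 + 259)(138 − 132) = 1464; ΔPS = ½(229 + 259)(143 − 138) = 1220.
Government spending = 11 × 259 = 2849.
Net change = 1464 + 1220 − 2849 = -165. The loss equals the DWL triangle ½·11·30.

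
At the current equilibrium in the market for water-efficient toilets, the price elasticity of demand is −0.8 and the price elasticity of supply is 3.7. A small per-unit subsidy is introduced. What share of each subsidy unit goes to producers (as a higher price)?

Producer share = 8/45

For a small subsidy around the equilibrium, the benefit split depends on the relative slopes, which at a point are proportional to the elasticities.
Buyer share = εs/(εs + |εd|) = 3.7/(3.7 + 0.8) = 37/45; seller share = |εd|/(εs + |εd|) = 8/45.
So producers capture 8/45 of the subsidy.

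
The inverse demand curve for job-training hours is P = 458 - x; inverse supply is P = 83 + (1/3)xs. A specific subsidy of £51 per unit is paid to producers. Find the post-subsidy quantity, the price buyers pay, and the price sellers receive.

x' = 319.5; buyers pay £138.5; sellers receive £189.5

Pre-subsidy: 458 - x = 83 + (1/3)x gives x* = 281.25 and P* = 176.75.
With the subsidy, sellers receive Ps = Pb + 51 for each unit, where Pb is the price buyers pay.
On the curves, Pb = 458 - x and Ps = 83 + (1/3)x; the wedge Ps − Pb = 51 gives 83 + (1/3)x − (458 - x) = 51, so x' = 319.5.
Then Pb = 458 − 1·319.5 = 138.5 and Ps = 83 + (1/3)·319.5 = 189.5.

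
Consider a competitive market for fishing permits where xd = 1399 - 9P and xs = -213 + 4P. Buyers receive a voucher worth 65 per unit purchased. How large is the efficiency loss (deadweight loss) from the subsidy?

Pre-subsidy: 1399 - 9P = -213 + 4P gives P* = 124, x* = 283.
With the rebate, buyers effectively pay Pb = Ps − 65, where Ps is the price sellers receive.
Demand in terms of Ps becomes xd = 1399 − 9(Ps − 65) = 1984 - 9Ps. Setting this equal to supply: 1984 - 9Ps = -213 + 4Ps, so Ps = 169.
Buyers pay Pb = 169 − 65 = 104; x' = -213 + 4·169 = 463.
The subsidy expands output by 463 − 283 = 180 past the efficient level; on those units the gap between marginal cost and willingness to pay runs from 0 up to 65.
DWL = ½ × 65 × 180 = 5850.

Deadweight loss = 5850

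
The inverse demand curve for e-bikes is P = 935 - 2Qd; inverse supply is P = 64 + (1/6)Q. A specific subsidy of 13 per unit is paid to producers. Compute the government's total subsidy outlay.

Pre-subsidy: 935 - 2Q = 64 + (1/6)Q gives Q* = 402 and P* = 131.
With the subsidy, sellers receive Ps = Pb + 13 for each unit, where Pb is the price buyers pay.
On the curves, Pb = 935 - 2Q and Ps = 64 + (1/6)Q; the wedge Ps − Pb = 13 gives 64 + (1/6)Q − (935 - 2Q) = 13, so Q' = 408.
Then Pb = 935 − 2·408 = 119 and Ps = 64 + (1/6)·408 = 132.
Government outlay = subsidy × quantity = 13 × 408 = 5304.

Government cost = 5304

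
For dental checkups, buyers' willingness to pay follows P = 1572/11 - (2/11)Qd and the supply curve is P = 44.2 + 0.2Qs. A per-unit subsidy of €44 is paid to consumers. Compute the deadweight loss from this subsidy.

Deadweight loss = 53240/21

Pre-subsidy: 1572/11 - (2/11)Q = 44.2 + 0.2Q gives Q* = 5429/21 and P* = 2014/21.
With the rebate, buyers effectively pay Pb = Ps − 44, where Ps is the price sellers receive.
On the curves, Pb = 1572/11 - (2/11)Q and Ps = 44.2 + 0.2Q; the wedge Ps − Pb = 44 gives 44.2 + 0.2Q − (1572/11 - (2/11)Q) = 44, so Q' = 7849/21.
Then Pb = 1572/11 − (2/11)·(7849/21) = 1574/21 and Ps = 44.2 + 0.2·(7849/21) = 2498/21.
The subsidy expands output by 7849/21 − 5429/21 = 2420/21 past the efficient level; on those units the gap between marginal cost and willingness to pay runs from 0 up to 44.
DWL = ½ × 44 × 2420/21 = 53240/21.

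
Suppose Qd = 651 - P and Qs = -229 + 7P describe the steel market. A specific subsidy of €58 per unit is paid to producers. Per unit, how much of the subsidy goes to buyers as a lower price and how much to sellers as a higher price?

Buyers gain €50.75 per unit; sellers gain €7.25 per unit

Pre-subsidy: 651 - P = -229 + 7P gives P* = 110, Q* = 541.
With the subsidy, sellers receive Ps = Pb + 58 for each unit, where Pb is the price buyers pay.
Supply in terms of Pb becomes Qs = -229 + 7(Pb + 58) = 177 + 7Pb. Setting this equal to demand: 651 - Pb = 177 + 7Pb, so Pb = 59.25.
Sellers receive Ps = 59.25 + 58 = 117.25; Q' = 651 − 1·59.25 = 591.75.
Buyers' price falls by P* − Pb = 110 − 59.25 = 50.75; sellers' price rises by Ps − P* = 117.25 − 110 = 7.25.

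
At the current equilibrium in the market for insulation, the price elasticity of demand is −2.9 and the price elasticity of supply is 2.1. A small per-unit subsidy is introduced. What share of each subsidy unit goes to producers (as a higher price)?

For a small subsidy around the equilibrium, the benefit split depends on the relative slopes, which at a point are proportional to the elasticities.
Buyer share = εs/(εs + |εd|) = 2.1/(2.1 + 2.9) = 0.42; seller share = |εd|/(εs + |εd|) = 0.58.
So producers capture 0.58 of the subsidy.

Producer share = 0.58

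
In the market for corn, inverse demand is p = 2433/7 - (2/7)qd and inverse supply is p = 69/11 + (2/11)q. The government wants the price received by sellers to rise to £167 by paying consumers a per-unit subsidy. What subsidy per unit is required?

At a seller price of 167, quantity supplied is -34.5 + 5.5·167 = 884.
Buyers absorb 884 only when they pay pb = 2433/7 − (2/7)·884 = 95.
s = ps − pb = 167 − 95 = 72.

Required subsidy s = £72 per unit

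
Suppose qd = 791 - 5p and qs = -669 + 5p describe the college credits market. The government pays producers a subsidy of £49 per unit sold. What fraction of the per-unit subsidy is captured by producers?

Pre-subsidy: 791 - 5p = -669 + 5p gives p* = 146, q* = 61.
With the subsidy, sellers receive ps = pb + 49 for each unit, where pb is the price buyers pay.
Supply in terms of pb becomes qs = -669 + 5(pb + 49) = -424 + 5pb. Setting this equal to demand: 791 - 5pb = -424 + 5pb, so pb = 121.5.
Sellers receive ps = 121.5 + 49 = 170.5; q' = 791 − 5·121.5 = 183.5.
Buyers' price falls by p* − pb = 146 − 121.5 = 24.5; sellers' price rises by ps − p* = 170.5 − 146 = 24.5.
So producers capture 24.5/49 = 0.5 of each unit of subsidy.

Producer share = 0.5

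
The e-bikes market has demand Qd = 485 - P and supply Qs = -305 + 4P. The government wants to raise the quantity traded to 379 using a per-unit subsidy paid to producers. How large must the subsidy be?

At Q = 379, invert demand for the buyer price: Pb = (485 − 379)/1 = 106; invert supply for the seller price: Ps = (379 − (-305))/4 = 171.
The subsidy must fill the gap: s = Ps − Pb = 171 − 106 = 65.

Required subsidy s = 65 per unit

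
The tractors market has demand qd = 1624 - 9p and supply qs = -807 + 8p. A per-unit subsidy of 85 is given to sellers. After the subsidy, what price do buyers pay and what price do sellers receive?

Pre-subsidy: 1624 - 9p = -807 + 8p gives p* = 143, q* = 337.
With the subsidy, sellers receive ps = pb + 85 for each unit, where pb is the price buyers pay.
Supply in terms of pb becomes qs = -807 + 8(pb + 85) = -127 + 8pb. Setting this equal to demand: 1624 - 9pb = -127 + 8pb, so pb = 103.
Sellers receive ps = 103 + 85 = 188; q' = 1624 − 9·103 = 697.

Buyers pay 103; sellers receive 188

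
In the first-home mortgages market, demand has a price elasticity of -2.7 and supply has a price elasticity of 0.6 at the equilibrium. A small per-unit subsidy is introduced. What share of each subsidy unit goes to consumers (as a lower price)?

For a small subsidy around the equilibrium, the benefit split depends on the relative slopes, which at a point are proportional to the elasticities.
Buyer share = εs/(εs + |εd|) = 0.6/(0.6 + 2.7) = 2/11; seller share = |εd|/(εs + |εd|) = 9/11.

Consumer share = 2/11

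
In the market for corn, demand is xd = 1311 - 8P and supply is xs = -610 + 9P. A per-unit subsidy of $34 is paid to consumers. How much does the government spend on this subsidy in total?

Government cost = $18734

Pre-subsidy: 1311 - 8P = -610 + 9P gives P* = 113, x* = 407.
With the rebate, buyers effectively pay Pb = Ps − 34, where Ps is the price sellers receive.
Demand in terms of Ps becomes xd = 1311 − 8(Ps − 34) = 1583 - 8Ps. Setting this equal to supply: 1583 - 8Ps = -610 + 9Ps, so Ps = 129.
Buyers pay Pb = 129 − 34 = 95; x' = -610 + 9·129 = 551.
Government outlay = subsidy × quantity = 34 × 551 = 18734.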